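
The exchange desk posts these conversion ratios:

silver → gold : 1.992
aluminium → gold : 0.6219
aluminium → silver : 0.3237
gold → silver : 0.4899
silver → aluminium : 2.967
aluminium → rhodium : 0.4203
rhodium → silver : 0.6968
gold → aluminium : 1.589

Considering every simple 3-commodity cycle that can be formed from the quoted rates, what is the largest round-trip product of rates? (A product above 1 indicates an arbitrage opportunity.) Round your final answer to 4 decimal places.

1.0246

silver→gold→aluminium→silver: 1.992 × 1.589 × 0.3237 = 1.02460
silver→aluminium→gold→silver: 2.967 × 0.6219 × 0.4899 = 0.90395
rhodium→silver→aluminium→rhodium: 0.6968 × 2.967 × 0.4203 = 0.86893
Maximum is silver→gold→aluminium→silver at 1.0246; arbitrage exists.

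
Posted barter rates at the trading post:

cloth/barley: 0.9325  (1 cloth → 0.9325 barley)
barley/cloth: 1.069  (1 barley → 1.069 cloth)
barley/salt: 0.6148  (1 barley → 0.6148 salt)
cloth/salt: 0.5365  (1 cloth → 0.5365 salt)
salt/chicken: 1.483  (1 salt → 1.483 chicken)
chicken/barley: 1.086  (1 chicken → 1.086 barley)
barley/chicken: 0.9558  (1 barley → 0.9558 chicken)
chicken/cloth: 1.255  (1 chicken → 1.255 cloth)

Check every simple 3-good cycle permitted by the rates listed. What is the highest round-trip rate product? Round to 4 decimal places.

1.1186

chicken→cloth→barley→chicken: 1.255 × 0.9325 × 0.9558 = 1.11856
salt→chicken→cloth→salt: 1.483 × 1.255 × 0.5365 = 0.99852
salt→chicken→barley→salt: 1.483 × 1.086 × 0.6148 = 0.99016
Maximum is chicken→cloth→barley→chicken at 1.1186; arbitrage exists.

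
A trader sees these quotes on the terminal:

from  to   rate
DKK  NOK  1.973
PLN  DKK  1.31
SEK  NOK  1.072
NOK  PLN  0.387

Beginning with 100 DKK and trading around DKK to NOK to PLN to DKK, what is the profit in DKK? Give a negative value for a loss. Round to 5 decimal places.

0.02518

100 DKK × 1.973 = 197.3 NOK
197.3 NOK × 0.387 = 76.3551 PLN
76.3551 PLN × 1.31 = 100.025181 DKK
Net change: 100.025181 − 100 = 0.025181 DKK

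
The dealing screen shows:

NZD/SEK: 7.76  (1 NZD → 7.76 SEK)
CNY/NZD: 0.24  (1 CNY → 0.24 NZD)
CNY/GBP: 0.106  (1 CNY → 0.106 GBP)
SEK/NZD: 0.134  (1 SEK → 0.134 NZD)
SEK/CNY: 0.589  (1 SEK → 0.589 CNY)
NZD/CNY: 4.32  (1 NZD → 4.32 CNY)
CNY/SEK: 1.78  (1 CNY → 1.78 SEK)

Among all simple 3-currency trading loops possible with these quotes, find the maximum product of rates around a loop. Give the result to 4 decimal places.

SEK→CNY→NZD→SEK: 0.589 × 0.24 × 7.76 = 1.09695
SEK→NZD→CNY→SEK: 0.134 × 4.32 × 1.78 = 1.03041
Maximum is SEK→CNY→NZD→SEK at 1.0970; arbitrage exists.

1.0970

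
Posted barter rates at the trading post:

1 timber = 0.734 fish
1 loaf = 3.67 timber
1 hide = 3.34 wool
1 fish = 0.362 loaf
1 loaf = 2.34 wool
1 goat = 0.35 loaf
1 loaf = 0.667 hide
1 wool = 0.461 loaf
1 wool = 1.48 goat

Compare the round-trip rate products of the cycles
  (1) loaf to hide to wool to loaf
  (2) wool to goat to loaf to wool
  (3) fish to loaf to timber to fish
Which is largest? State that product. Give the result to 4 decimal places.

(1) 0.667 × 3.34 × 0.461 = 1.02701
(2) 1.48 × 0.35 × 2.34 = 1.21212
(3) 0.362 × 3.67 × 0.734 = 0.97515
Highest is cycle (2) at 1.2121 (>1, arbitrage).

1.2121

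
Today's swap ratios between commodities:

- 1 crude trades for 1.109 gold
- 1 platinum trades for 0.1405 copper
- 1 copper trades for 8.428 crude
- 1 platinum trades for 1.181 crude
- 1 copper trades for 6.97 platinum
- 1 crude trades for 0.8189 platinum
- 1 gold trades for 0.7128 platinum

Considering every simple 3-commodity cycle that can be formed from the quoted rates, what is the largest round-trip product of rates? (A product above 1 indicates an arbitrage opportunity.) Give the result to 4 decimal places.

copper→crude→platinum→copper: 8.428 × 0.8189 × 0.1405 = 0.96969
gold→platinum→crude→gold: 0.7128 × 1.181 × 1.109 = 0.93357
Maximum is copper→crude→platinum→copper at 0.9697; no arbitrage — every cycle loses value.

0.9697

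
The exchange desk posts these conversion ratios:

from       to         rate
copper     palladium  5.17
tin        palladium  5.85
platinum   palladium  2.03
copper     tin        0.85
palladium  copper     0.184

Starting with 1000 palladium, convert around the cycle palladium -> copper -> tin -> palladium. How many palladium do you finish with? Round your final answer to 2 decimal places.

1000 palladium × 0.184 = 184 copper
184 copper × 0.85 = 156.4 tin
156.4 tin × 5.85 = 914.94 palladium

914.94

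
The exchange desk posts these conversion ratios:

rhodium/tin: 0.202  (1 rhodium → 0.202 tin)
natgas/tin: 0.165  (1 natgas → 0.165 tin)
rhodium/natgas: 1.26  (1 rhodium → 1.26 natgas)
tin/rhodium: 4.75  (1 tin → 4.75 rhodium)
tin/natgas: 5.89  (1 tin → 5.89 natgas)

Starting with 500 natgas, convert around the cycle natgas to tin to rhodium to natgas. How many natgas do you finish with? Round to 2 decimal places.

493.76

500 natgas × 0.165 = 82.5 tin
82.5 tin × 4.75 = 391.875 rhodium
391.875 rhodium × 1.26 = 493.7625 natgas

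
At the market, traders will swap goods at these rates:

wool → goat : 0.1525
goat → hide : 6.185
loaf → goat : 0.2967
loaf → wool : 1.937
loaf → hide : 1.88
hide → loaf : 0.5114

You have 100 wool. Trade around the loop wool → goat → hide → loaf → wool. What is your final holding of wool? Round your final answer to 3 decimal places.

100 wool × 0.1525 = 15.25 goat
15.25 goat × 6.185 = 94.32125 hide
94.32125 hide × 0.5114 = 48.23588725 loaf
48.23588725 loaf × 1.937 = 93.43291360325 wool

93.433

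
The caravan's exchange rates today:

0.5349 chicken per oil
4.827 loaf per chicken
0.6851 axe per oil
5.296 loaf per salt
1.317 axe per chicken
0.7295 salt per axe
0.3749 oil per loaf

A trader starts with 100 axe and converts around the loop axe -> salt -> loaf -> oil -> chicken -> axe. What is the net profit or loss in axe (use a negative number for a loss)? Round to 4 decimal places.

2.0345

100 axe × 0.7295 = 72.95 salt
72.95 salt × 5.296 = 386.3432 loaf
386.3432 loaf × 0.3749 = 144.84006568 oil
144.84006568 oil × 0.5349 = 77.474951132232 chicken
77.474951132232 chicken × 1.317 = 102.034510641149544 axe
Net change: 102.034510641149544 − 100 = 2.034510641149544 axe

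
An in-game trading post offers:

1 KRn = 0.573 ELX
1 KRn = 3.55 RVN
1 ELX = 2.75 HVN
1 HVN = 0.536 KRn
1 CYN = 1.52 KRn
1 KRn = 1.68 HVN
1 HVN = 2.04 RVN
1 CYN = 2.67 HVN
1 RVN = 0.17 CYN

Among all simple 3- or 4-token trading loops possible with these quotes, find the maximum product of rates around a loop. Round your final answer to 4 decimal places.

CYN→HVN→RVN→CYN: 2.67 × 2.04 × 0.17 = 0.92596
CYN→KRn→RVN→CYN: 1.52 × 3.55 × 0.17 = 0.91732
CYN→KRn→HVN→RVN→CYN: 1.52 × 1.68 × 2.04 × 0.17 = 0.88559
CYN→HVN→KRn→RVN→CYN: 2.67 × 0.536 × 3.55 × 0.17 = 0.86368
HVN→KRn→ELX→HVN: 0.536 × 0.573 × 2.75 = 0.84460
Maximum is CYN→HVN→RVN→CYN at 0.9260; no arbitrage — every cycle loses value.

0.9260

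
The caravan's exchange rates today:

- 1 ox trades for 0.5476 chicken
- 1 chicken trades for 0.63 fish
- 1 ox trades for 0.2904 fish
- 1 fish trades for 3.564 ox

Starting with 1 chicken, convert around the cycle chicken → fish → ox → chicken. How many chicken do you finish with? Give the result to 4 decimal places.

1 chicken × 0.63 = 0.63 fish
0.63 fish × 3.564 = 2.24532 ox
2.24532 ox × 0.5476 = 1.229537232 chicken

1.2295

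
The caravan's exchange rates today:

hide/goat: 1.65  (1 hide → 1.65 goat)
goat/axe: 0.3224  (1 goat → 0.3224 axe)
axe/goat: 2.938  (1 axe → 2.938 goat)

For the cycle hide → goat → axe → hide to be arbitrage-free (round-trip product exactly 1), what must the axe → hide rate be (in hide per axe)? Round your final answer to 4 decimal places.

1.8798

Known legs of the cycle: 1.65 × 0.3224 = 0.53196
For no arbitrage the full-cycle product must be 1, so the missing rate is 1 / 0.53196 ≈ 1.879841.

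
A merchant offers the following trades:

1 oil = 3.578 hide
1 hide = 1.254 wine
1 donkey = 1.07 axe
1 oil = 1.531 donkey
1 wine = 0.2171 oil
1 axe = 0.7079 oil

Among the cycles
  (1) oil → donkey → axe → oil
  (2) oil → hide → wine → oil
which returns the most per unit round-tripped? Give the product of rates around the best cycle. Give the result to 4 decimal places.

1.1597

(1) 1.531 × 1.07 × 0.7079 = 1.15966
(2) 3.578 × 1.254 × 0.2171 = 0.97409
Highest is cycle (1) at 1.1597 (>1, arbitrage).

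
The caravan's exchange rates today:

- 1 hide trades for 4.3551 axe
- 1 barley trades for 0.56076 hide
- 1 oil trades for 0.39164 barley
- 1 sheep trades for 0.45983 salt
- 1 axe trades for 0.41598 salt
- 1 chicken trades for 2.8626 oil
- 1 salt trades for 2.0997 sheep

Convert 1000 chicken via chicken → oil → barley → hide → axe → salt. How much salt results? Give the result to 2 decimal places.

1000 chicken × 2.8626 = 2862.6 oil
2862.6 oil × 0.39164 = 1121.108664 barley
1121.108664 barley × 0.56076 = 628.67289442464 hide
628.67289442464 hide × 4.3551 = 2737.933322508749664 axe
2737.933322508749664 axe × 0.41598 = 1138.92550349718968523072 salt

1138.93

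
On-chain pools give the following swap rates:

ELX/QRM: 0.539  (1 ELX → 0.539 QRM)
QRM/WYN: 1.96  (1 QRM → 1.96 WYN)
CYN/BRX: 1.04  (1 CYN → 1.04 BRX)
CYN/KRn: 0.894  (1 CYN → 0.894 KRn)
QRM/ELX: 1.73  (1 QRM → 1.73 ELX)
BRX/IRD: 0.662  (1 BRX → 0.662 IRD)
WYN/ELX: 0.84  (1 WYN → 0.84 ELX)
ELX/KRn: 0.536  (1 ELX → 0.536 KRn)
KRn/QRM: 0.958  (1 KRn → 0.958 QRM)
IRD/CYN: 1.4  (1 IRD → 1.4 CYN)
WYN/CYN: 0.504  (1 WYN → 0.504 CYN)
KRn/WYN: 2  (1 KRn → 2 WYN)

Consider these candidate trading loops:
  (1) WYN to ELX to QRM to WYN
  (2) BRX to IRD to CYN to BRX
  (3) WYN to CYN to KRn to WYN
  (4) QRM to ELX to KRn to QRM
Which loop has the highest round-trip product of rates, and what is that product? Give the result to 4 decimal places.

(1) 0.84 × 0.539 × 1.96 = 0.88741
(2) 0.662 × 1.4 × 1.04 = 0.96387
(3) 0.504 × 0.894 × 2 = 0.90115
(4) 1.73 × 0.536 × 0.958 = 0.88833
Highest is cycle (2) at 0.9639 (≤1, no arbitrage).

0.9639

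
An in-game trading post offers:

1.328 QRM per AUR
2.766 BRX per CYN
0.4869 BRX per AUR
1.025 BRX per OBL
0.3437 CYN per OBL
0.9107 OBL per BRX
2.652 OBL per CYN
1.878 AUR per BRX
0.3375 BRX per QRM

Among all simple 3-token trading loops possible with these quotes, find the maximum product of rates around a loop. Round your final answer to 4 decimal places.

0.8658

CYN→BRX→OBL→CYN: 2.766 × 0.9107 × 0.3437 = 0.86578
AUR→QRM→BRX→AUR: 1.328 × 0.3375 × 1.878 = 0.84172
Maximum is CYN→BRX→OBL→CYN at 0.8658; no arbitrage — every cycle loses value.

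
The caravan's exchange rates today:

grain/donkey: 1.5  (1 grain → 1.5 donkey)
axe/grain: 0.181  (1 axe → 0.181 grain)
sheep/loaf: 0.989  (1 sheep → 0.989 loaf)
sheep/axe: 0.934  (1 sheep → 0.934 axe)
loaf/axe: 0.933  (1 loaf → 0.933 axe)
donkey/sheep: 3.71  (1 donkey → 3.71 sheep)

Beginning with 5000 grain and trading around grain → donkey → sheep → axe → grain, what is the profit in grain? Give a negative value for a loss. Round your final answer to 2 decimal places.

5000 grain × 1.5 = 7500 donkey
7500 donkey × 3.71 = 27825 sheep
27825 sheep × 0.934 = 25988.55 axe
25988.55 axe × 0.181 = 4703.92755 grain
Net change: 4703.92755 − 5000 = -296.07245 grain

-296.07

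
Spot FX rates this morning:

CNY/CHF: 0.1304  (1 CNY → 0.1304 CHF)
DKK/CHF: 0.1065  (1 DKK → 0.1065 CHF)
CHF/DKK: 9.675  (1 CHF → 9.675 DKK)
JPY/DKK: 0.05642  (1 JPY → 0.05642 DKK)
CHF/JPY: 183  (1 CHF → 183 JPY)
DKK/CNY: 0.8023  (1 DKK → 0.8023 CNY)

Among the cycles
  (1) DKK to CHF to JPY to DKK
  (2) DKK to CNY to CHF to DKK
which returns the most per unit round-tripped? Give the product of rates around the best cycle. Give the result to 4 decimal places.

1.0996

(1) 0.1065 × 183 × 0.05642 = 1.09960
(2) 0.8023 × 0.1304 × 9.675 = 1.01220
Highest is cycle (1) at 1.0996 (>1, arbitrage).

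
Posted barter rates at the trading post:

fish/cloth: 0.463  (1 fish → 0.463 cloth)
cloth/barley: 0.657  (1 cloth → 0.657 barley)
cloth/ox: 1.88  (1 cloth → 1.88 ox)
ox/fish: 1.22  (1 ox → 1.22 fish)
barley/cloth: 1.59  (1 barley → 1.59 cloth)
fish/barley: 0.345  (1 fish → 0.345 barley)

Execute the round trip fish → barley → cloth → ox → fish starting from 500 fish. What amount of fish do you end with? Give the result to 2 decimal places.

629.08

500 fish × 0.345 = 172.5 barley
172.5 barley × 1.59 = 274.275 cloth
274.275 cloth × 1.88 = 515.637 ox
515.637 ox × 1.22 = 629.07714 fish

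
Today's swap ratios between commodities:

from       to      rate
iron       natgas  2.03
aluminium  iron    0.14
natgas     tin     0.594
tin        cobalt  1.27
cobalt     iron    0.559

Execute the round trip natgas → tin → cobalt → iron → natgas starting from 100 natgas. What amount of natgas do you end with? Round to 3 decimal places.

85.605

100 natgas × 0.594 = 59.4 tin
59.4 tin × 1.27 = 75.438 cobalt
75.438 cobalt × 0.559 = 42.169842 iron
42.169842 iron × 2.03 = 85.60477926 natgas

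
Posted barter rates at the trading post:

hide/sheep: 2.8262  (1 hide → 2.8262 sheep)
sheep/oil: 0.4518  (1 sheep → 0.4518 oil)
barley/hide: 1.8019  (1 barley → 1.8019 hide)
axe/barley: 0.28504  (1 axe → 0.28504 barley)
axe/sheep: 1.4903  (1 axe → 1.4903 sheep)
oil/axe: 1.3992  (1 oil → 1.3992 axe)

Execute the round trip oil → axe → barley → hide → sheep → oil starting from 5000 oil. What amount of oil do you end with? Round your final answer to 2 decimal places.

5000 oil × 1.3992 = 6996 axe
6996 axe × 0.28504 = 1994.13984 barley
1994.13984 barley × 1.8019 = 3593.240577696 hide
3593.240577696 hide × 2.8262 = 10155.2165206844352 sheep
10155.2165206844352 sheep × 0.4518 = 4588.12682404522782336 oil

4588.13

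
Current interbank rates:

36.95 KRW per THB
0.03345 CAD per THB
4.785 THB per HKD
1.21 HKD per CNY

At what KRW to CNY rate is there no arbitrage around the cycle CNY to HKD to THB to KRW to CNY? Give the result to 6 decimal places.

Known legs of the cycle: 1.21 × 4.785 × 36.95 = 213.9349575
For no arbitrage the full-cycle product must be 1, so the missing rate is 1 / 213.9349575 ≈ 0.00467432.

0.004674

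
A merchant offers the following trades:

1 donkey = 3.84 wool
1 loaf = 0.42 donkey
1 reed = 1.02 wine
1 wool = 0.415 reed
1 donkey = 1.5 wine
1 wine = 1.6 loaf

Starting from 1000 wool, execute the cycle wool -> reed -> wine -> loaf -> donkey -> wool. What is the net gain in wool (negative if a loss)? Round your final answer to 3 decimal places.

92.317

1000 wool × 0.415 = 415 reed
415 reed × 1.02 = 423.3 wine
423.3 wine × 1.6 = 677.28 loaf
677.28 loaf × 0.42 = 284.4576 donkey
284.4576 donkey × 3.84 = 1092.317184 wool
Net change: 1092.317184 − 1000 = 92.317184 wool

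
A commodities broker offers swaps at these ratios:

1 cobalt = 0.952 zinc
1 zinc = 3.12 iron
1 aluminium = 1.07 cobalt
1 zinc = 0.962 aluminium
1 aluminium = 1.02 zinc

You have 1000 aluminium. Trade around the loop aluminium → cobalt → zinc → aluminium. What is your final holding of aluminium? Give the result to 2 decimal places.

979.93

1000 aluminium × 1.07 = 1070 cobalt
1070 cobalt × 0.952 = 1018.64 zinc
1018.64 zinc × 0.962 = 979.93168 aluminium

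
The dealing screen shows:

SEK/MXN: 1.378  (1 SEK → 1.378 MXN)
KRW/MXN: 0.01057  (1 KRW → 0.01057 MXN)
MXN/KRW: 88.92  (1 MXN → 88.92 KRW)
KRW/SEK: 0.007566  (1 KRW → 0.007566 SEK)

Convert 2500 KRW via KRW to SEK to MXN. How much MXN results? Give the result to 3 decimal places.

26.065

2500 KRW × 0.007566 = 18.915 SEK
18.915 SEK × 1.378 = 26.06487 MXN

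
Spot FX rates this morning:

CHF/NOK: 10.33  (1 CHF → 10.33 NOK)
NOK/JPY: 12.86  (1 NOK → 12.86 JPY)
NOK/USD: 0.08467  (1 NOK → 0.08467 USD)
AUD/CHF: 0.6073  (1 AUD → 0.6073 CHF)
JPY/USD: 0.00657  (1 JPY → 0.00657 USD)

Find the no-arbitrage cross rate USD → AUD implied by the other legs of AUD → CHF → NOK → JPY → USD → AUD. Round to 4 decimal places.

Known legs of the cycle: 0.6073 × 10.33 × 12.86 × 0.00657 = 0.5300415810918
For no arbitrage the full-cycle product must be 1, so the missing rate is 1 / 0.5300415810918 ≈ 1.886644.

1.8866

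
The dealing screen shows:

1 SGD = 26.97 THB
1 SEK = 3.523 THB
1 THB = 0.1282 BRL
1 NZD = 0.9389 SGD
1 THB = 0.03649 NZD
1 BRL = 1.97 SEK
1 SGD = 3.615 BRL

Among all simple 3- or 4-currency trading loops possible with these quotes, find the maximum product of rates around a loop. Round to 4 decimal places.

0.9240

THB→NZD→SGD→THB: 0.03649 × 0.9389 × 26.97 = 0.92400
THB→BRL→SEK→THB: 0.1282 × 1.97 × 3.523 = 0.88975
Maximum is THB→NZD→SGD→THB at 0.9240; no arbitrage — every cycle loses value.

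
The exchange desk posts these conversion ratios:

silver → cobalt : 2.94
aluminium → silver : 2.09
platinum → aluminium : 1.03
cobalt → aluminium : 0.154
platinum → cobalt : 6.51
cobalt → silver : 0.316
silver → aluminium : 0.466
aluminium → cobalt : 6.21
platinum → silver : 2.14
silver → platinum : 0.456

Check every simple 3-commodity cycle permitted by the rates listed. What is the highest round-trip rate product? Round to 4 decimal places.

0.9816

aluminium→silver→platinum→aluminium: 2.09 × 0.456 × 1.03 = 0.98163
aluminium→silver→cobalt→aluminium: 2.09 × 2.94 × 0.154 = 0.94627
platinum→cobalt→silver→platinum: 6.51 × 0.316 × 0.456 = 0.93806
aluminium→cobalt→silver→aluminium: 6.21 × 0.316 × 0.466 = 0.91446
Maximum is aluminium→silver→platinum→aluminium at 0.9816; no arbitrage — every cycle loses value.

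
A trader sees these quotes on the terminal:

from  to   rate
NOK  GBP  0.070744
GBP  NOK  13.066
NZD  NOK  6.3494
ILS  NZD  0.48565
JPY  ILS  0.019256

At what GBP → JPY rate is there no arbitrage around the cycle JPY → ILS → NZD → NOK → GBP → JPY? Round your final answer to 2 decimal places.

238.06

Known legs of the cycle: 0.019256 × 0.48565 × 6.3494 × 0.070744 = 0.00420060427478701504
For no arbitrage the full-cycle product must be 1, so the missing rate is 1 / 0.00420060427478701504 ≈ 238.0610.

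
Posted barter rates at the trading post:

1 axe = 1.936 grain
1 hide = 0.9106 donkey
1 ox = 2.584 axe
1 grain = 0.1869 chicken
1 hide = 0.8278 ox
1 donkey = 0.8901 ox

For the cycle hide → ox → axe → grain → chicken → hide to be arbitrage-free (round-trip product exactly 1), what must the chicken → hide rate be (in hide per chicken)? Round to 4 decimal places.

1.2920

Known legs of the cycle: 0.8278 × 2.584 × 1.936 × 0.1869 = 0.77398507431168
For no arbitrage the full-cycle product must be 1, so the missing rate is 1 / 0.77398507431168 ≈ 1.292015.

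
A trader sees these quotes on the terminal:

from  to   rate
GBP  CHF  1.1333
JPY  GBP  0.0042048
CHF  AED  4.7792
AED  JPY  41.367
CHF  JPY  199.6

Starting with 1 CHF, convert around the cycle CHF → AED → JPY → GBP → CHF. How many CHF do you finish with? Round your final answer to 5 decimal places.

1 CHF × 4.7792 = 4.7792 AED
4.7792 AED × 41.367 = 197.7011664 JPY
197.7011664 JPY × 0.0042048 = 0.83129386447872 GBP
0.83129386447872 GBP × 1.1333 = 0.942105336613733376 CHF

0.94211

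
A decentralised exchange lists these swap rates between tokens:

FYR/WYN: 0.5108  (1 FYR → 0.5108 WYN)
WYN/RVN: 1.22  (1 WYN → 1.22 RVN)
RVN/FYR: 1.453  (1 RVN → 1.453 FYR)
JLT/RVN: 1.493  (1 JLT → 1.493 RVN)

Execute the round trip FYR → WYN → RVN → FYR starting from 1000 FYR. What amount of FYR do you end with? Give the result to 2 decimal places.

905.47

1000 FYR × 0.5108 = 510.8 WYN
510.8 WYN × 1.22 = 623.176 RVN
623.176 RVN × 1.453 = 905.474728 FYR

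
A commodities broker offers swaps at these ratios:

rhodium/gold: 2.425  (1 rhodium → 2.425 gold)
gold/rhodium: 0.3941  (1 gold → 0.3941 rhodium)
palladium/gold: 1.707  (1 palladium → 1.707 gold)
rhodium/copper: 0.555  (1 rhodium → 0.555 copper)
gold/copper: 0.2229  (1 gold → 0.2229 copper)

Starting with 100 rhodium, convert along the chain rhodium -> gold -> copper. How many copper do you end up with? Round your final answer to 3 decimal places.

54.053

100 rhodium × 2.425 = 242.5 gold
242.5 gold × 0.2229 = 54.05325 copper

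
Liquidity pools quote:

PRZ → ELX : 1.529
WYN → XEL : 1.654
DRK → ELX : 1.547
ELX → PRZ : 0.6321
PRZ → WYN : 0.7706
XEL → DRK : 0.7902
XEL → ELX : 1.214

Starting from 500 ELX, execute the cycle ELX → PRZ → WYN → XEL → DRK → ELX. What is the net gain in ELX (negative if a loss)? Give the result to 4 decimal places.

-7.5664

500 ELX × 0.6321 = 316.05 PRZ
316.05 PRZ × 0.7706 = 243.54813 WYN
243.54813 WYN × 1.654 = 402.82860702 XEL
402.82860702 XEL × 0.7902 = 318.315165267204 DRK
318.315165267204 DRK × 1.547 = 492.433560668364588 ELX
Net change: 492.433560668364588 − 500 = -7.566439331635412 ELX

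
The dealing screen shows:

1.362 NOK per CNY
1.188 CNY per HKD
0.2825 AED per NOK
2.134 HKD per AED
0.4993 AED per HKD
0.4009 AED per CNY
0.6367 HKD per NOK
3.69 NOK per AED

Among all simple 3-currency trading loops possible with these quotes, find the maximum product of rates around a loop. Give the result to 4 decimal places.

1.1731

HKD→AED→NOK→HKD: 0.4993 × 3.69 × 0.6367 = 1.17307
CNY→NOK→HKD→CNY: 1.362 × 0.6367 × 1.188 = 1.03022
CNY→AED→HKD→CNY: 0.4009 × 2.134 × 1.188 = 1.01636
Maximum is HKD→AED→NOK→HKD at 1.1731; arbitrage exists.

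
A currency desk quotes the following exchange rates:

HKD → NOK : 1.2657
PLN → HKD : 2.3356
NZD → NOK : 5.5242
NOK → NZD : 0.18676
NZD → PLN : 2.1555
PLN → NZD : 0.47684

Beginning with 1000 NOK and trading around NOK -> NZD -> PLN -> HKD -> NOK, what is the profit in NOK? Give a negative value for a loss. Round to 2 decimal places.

190.04

1000 NOK × 0.18676 = 186.76 NZD
186.76 NZD × 2.1555 = 402.56118 PLN
402.56118 PLN × 2.3356 = 940.221892008 HKD
940.221892008 HKD × 1.2657 = 1190.0388487145256 NOK
Net change: 1190.0388487145256 − 1000 = 190.0388487145256 NOK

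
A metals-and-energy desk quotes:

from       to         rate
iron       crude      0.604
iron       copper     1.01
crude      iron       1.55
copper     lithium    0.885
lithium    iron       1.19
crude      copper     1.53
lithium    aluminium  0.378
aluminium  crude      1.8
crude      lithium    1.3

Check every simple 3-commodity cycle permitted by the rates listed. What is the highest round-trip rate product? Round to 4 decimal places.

1.0637

iron→copper→lithium→iron: 1.01 × 0.885 × 1.19 = 1.06368
iron→crude→lithium→iron: 0.604 × 1.3 × 1.19 = 0.93439
lithium→aluminium→crude→lithium: 0.378 × 1.8 × 1.3 = 0.88452
Maximum is iron→copper→lithium→iron at 1.0637; arbitrage exists.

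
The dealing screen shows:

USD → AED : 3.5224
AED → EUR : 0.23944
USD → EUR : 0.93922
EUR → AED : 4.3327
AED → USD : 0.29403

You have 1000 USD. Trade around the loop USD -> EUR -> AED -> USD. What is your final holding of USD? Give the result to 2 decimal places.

1196.51

1000 USD × 0.93922 = 939.22 EUR
939.22 EUR × 4.3327 = 4069.358494 AED
4069.358494 AED × 0.29403 = 1196.51347799082 USD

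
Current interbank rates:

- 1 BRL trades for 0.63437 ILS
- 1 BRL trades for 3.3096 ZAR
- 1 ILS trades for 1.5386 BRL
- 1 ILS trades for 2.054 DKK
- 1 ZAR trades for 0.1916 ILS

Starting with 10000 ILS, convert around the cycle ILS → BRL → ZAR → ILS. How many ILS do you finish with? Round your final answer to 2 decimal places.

10000 ILS × 1.5386 = 15386 BRL
15386 BRL × 3.3096 = 50921.5056 ZAR
50921.5056 ZAR × 0.1916 = 9756.56047296 ILS

9756.56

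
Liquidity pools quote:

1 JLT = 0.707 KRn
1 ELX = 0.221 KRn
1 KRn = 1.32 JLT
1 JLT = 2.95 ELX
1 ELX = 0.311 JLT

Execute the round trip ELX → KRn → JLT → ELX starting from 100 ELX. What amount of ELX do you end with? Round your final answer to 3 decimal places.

86.057

100 ELX × 0.221 = 22.1 KRn
22.1 KRn × 1.32 = 29.172 JLT
29.172 JLT × 2.95 = 86.0574 ELX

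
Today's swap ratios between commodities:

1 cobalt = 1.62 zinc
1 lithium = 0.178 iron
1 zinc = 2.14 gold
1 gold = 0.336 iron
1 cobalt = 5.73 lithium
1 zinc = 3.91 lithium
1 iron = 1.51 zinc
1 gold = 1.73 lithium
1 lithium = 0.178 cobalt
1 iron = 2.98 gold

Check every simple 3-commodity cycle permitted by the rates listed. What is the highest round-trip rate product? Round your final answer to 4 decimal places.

1.1275

cobalt→zinc→lithium→cobalt: 1.62 × 3.91 × 0.178 = 1.12749
iron→zinc→gold→iron: 1.51 × 2.14 × 0.336 = 1.08575
iron→zinc→lithium→iron: 1.51 × 3.91 × 0.178 = 1.05093
iron→gold→lithium→iron: 2.98 × 1.73 × 0.178 = 0.91766
Maximum is cobalt→zinc→lithium→cobalt at 1.1275; arbitrage exists.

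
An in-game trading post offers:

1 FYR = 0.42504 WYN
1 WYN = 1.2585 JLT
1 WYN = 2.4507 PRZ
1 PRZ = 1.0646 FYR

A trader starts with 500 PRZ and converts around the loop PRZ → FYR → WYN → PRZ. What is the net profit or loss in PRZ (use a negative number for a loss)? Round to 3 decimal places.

500 PRZ × 1.0646 = 532.3 FYR
532.3 FYR × 0.42504 = 226.248792 WYN
226.248792 WYN × 2.4507 = 554.4679145544 PRZ
Net change: 554.4679145544 − 500 = 54.4679145544 PRZ

54.468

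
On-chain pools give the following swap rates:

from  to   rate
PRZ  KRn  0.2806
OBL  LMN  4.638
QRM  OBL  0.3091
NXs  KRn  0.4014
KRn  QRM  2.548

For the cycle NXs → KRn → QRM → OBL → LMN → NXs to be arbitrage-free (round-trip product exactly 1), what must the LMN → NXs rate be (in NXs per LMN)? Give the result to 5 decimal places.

Known legs of the cycle: 0.4014 × 2.548 × 0.3091 × 4.638 = 1.46624498996976
For no arbitrage the full-cycle product must be 1, so the missing rate is 1 / 1.46624498996976 ≈ 0.6820143.

0.68201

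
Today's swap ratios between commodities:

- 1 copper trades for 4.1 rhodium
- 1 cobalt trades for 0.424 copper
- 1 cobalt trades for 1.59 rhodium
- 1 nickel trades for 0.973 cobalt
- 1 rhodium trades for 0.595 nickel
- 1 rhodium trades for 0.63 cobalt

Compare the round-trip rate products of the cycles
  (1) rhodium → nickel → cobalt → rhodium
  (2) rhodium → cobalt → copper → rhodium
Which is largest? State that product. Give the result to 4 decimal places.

1.0952

(1) 0.595 × 0.973 × 1.59 = 0.92051
(2) 0.63 × 0.424 × 4.1 = 1.09519
Highest is cycle (2) at 1.0952 (>1, arbitrage).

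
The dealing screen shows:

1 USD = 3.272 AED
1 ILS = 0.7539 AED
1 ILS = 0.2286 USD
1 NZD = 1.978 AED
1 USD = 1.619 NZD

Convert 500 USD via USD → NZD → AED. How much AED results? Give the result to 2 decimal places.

500 USD × 1.619 = 809.5 NZD
809.5 NZD × 1.978 = 1601.191 AED

1601.19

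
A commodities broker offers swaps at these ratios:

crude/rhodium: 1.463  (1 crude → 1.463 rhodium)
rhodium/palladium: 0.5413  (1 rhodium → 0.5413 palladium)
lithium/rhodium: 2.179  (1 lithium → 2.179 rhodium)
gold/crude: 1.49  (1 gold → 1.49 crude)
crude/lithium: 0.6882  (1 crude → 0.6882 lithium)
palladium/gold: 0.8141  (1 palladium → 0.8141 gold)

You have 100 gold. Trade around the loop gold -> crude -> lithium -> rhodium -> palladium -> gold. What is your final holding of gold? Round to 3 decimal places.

98.463

100 gold × 1.49 = 149 crude
149 crude × 0.6882 = 102.5418 lithium
102.5418 lithium × 2.179 = 223.4385822 rhodium
223.4385822 rhodium × 0.5413 = 120.94730454486 palladium
120.94730454486 palladium × 0.8141 = 98.463200629970526 gold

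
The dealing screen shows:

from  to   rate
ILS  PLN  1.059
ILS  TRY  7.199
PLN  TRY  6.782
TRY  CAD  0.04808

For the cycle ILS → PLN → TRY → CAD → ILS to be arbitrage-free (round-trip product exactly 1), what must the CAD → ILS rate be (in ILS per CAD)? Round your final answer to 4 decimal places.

2.8959

Known legs of the cycle: 1.059 × 6.782 × 0.04808 = 0.34531719504
For no arbitrage the full-cycle product must be 1, so the missing rate is 1 / 0.34531719504 ≈ 2.895888.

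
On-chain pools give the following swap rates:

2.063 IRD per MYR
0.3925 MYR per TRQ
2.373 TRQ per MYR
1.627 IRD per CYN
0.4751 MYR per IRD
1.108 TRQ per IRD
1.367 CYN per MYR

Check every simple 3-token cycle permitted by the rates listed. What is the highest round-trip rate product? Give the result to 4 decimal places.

IRD→MYR→CYN→IRD: 0.4751 × 1.367 × 1.627 = 1.05667
TRQ→MYR→IRD→TRQ: 0.3925 × 2.063 × 1.108 = 0.89718
Maximum is IRD→MYR→CYN→IRD at 1.0567; arbitrage exists.

1.0567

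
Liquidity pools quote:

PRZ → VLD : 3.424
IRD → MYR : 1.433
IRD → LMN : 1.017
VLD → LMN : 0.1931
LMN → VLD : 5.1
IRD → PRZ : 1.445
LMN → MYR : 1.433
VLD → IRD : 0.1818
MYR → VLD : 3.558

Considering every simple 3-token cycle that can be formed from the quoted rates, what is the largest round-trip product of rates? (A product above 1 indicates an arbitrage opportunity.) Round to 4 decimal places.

LMN→MYR→VLD→LMN: 1.433 × 3.558 × 0.1931 = 0.98454
IRD→LMN→VLD→IRD: 1.017 × 5.1 × 0.1818 = 0.94294
IRD→MYR→VLD→IRD: 1.433 × 3.558 × 0.1818 = 0.92693
PRZ→VLD→IRD→PRZ: 3.424 × 0.1818 × 1.445 = 0.89949
Maximum is LMN→MYR→VLD→LMN at 0.9845; no arbitrage — every cycle loses value.

0.9845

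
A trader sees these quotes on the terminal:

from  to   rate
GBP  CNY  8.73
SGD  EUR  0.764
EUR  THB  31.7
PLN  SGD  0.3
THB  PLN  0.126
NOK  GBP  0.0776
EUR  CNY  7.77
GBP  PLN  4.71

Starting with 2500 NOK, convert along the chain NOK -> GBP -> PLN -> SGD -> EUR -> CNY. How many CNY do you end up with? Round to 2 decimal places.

2500 NOK × 0.0776 = 194 GBP
194 GBP × 4.71 = 913.74 PLN
913.74 PLN × 0.3 = 274.122 SGD
274.122 SGD × 0.764 = 209.429208 EUR
209.429208 EUR × 7.77 = 1627.26494616 CNY

1627.26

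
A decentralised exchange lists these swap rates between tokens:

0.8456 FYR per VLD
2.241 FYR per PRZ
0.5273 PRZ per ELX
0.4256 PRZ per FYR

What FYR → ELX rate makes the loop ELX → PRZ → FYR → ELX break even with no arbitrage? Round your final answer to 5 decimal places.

0.84625

Known legs of the cycle: 0.5273 × 2.241 = 1.1816793
For no arbitrage the full-cycle product must be 1, so the missing rate is 1 / 1.1816793 ≈ 0.8462533.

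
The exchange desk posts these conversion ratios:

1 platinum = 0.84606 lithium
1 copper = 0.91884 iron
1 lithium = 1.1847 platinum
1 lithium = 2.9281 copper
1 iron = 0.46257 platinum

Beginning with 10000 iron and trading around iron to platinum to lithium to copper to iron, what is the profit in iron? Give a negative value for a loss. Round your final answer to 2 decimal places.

10000 iron × 0.46257 = 4625.7 platinum
4625.7 platinum × 0.84606 = 3913.619742 lithium
3913.619742 lithium × 2.9281 = 11459.4699665502 copper
11459.4699665502 copper × 0.91884 = 10529.419384064985768 iron
Net change: 10529.419384064985768 − 10000 = 529.419384064985768 iron

529.42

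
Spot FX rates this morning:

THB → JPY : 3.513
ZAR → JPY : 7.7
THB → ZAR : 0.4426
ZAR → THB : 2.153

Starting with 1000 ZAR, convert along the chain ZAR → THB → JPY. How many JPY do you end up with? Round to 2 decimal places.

7563.49

1000 ZAR × 2.153 = 2153 THB
2153 THB × 3.513 = 7563.489 JPY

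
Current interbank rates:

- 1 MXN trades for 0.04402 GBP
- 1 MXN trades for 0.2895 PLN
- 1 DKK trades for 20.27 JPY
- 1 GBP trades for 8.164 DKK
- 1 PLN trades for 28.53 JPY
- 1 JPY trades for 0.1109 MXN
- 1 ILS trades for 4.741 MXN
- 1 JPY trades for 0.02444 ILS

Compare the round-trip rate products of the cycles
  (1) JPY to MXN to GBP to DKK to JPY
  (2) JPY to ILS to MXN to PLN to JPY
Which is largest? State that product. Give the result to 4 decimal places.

0.9570

(1) 0.1109 × 0.04402 × 8.164 × 20.27 = 0.80786
(2) 0.02444 × 4.741 × 0.2895 × 28.53 = 0.95702
Highest is cycle (2) at 0.9570 (≤1, no arbitrage).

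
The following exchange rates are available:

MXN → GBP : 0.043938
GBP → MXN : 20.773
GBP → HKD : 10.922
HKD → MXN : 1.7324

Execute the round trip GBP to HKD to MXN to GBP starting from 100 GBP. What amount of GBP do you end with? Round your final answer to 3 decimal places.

83.136

100 GBP × 10.922 = 1092.2 HKD
1092.2 HKD × 1.7324 = 1892.12728 MXN
1892.12728 MXN × 0.043938 = 83.13628842864 GBP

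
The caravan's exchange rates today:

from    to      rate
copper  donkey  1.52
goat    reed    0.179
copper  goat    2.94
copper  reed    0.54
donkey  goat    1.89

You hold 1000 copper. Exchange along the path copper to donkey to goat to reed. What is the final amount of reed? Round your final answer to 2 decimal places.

514.23

1000 copper × 1.52 = 1520 donkey
1520 donkey × 1.89 = 2872.8 goat
2872.8 goat × 0.179 = 514.2312 reed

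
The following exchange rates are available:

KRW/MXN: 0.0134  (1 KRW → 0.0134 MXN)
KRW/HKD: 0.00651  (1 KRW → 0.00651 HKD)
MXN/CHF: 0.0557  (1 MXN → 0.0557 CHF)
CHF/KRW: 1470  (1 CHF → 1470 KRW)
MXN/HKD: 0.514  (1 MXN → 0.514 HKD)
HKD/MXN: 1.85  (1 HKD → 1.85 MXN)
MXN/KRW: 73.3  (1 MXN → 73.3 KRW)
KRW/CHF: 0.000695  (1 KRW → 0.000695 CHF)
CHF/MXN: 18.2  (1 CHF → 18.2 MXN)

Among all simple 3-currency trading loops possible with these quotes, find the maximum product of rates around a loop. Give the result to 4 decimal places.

1.0972

KRW→MXN→CHF→KRW: 0.0134 × 0.0557 × 1470 = 1.09718
KRW→CHF→MXN→KRW: 0.000695 × 18.2 × 73.3 = 0.92717
KRW→HKD→MXN→KRW: 0.00651 × 1.85 × 73.3 = 0.88279
Maximum is KRW→MXN→CHF→KRW at 1.0972; arbitrage exists.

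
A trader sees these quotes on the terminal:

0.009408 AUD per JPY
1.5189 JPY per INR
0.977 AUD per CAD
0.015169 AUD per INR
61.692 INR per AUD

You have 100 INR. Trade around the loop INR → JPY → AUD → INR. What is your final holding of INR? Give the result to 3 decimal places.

100 INR × 1.5189 = 151.89 JPY
151.89 JPY × 0.009408 = 1.42898112 AUD
1.42898112 AUD × 61.692 = 88.15670325504 INR

88.157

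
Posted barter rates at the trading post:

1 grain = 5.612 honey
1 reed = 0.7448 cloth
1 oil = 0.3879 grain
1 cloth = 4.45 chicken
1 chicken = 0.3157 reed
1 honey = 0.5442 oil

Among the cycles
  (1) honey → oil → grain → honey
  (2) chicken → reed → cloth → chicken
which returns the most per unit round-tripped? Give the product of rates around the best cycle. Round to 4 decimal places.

(1) 0.5442 × 0.3879 × 5.612 = 1.18467
(2) 0.3157 × 0.7448 × 4.45 = 1.04634
Highest is cycle (1) at 1.1847 (>1, arbitrage).

1.1847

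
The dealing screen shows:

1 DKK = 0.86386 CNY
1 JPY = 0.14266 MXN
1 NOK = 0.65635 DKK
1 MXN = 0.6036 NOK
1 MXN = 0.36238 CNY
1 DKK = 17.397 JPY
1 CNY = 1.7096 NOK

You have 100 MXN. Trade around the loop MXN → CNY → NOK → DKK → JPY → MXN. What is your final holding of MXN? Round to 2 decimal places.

100.92

100 MXN × 0.36238 = 36.238 CNY
36.238 CNY × 1.7096 = 61.9524848 NOK
61.9524848 NOK × 0.65635 = 40.66251339848 DKK
40.66251339848 DKK × 17.397 = 707.40574559335656 JPY
707.40574559335656 JPY × 0.14266 = 100.9185036663482468496 MXN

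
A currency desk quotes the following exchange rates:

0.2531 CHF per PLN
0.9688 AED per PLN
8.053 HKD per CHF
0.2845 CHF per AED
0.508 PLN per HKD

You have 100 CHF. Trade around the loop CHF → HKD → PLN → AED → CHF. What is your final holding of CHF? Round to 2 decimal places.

100 CHF × 8.053 = 805.3 HKD
805.3 HKD × 0.508 = 409.0924 PLN
409.0924 PLN × 0.9688 = 396.32871712 AED
396.32871712 AED × 0.2845 = 112.75552002064 CHF

112.76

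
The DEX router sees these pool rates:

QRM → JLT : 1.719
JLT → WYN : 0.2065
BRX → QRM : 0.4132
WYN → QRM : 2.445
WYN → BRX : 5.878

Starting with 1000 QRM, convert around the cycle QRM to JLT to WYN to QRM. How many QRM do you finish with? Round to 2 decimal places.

867.91

1000 QRM × 1.719 = 1719 JLT
1719 JLT × 0.2065 = 354.9735 WYN
354.9735 WYN × 2.445 = 867.9102075 QRM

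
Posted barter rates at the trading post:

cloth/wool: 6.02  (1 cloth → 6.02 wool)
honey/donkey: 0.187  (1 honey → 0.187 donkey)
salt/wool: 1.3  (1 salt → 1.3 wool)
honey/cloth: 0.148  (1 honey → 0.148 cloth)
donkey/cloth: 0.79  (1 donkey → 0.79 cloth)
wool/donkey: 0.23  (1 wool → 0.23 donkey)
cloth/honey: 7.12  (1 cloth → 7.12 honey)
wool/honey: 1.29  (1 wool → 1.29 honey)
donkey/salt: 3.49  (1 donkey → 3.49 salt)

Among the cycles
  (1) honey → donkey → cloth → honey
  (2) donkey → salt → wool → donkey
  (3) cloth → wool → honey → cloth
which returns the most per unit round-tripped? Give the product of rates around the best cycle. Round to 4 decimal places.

1.1493

(1) 0.187 × 0.79 × 7.12 = 1.05184
(2) 3.49 × 1.3 × 0.23 = 1.04351
(3) 6.02 × 1.29 × 0.148 = 1.14934
Highest is cycle (3) at 1.1493 (>1, arbitrage).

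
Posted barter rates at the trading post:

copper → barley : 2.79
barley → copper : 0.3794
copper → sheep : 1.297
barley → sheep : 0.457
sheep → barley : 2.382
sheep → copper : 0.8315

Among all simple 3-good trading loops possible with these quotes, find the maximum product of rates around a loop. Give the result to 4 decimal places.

barley→copper→sheep→barley: 0.3794 × 1.297 × 2.382 = 1.17214
barley→sheep→copper→barley: 0.457 × 0.8315 × 2.79 = 1.06019
Maximum is barley→copper→sheep→barley at 1.1721; arbitrage exists.

1.1721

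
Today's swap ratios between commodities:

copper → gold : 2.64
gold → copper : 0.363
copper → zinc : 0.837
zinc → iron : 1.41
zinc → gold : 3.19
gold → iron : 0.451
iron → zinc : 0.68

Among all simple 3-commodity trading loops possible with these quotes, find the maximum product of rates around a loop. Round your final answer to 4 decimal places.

0.9783

iron→zinc→gold→iron: 0.68 × 3.19 × 0.451 = 0.97831
zinc→gold→copper→zinc: 3.19 × 0.363 × 0.837 = 0.96922
Maximum is iron→zinc→gold→iron at 0.9783; no arbitrage — every cycle loses value.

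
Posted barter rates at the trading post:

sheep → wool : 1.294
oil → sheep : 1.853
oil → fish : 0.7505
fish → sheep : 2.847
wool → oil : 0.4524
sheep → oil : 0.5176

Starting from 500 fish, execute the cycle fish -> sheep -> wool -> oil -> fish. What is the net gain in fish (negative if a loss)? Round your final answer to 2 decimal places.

125.41

500 fish × 2.847 = 1423.5 sheep
1423.5 sheep × 1.294 = 1842.009 wool
1842.009 wool × 0.4524 = 833.3248716 oil
833.3248716 oil × 0.7505 = 625.4103161358 fish
Net change: 625.4103161358 − 500 = 125.4103161358 fish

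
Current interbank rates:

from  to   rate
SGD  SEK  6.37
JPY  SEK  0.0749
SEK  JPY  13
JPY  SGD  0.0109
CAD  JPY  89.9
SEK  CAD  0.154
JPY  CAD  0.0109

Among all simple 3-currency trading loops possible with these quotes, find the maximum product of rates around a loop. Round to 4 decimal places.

1.0370

JPY→SEK→CAD→JPY: 0.0749 × 0.154 × 89.9 = 1.03696
JPY→SGD→SEK→JPY: 0.0109 × 6.37 × 13 = 0.90263
Maximum is JPY→SEK→CAD→JPY at 1.0370; arbitrage exists.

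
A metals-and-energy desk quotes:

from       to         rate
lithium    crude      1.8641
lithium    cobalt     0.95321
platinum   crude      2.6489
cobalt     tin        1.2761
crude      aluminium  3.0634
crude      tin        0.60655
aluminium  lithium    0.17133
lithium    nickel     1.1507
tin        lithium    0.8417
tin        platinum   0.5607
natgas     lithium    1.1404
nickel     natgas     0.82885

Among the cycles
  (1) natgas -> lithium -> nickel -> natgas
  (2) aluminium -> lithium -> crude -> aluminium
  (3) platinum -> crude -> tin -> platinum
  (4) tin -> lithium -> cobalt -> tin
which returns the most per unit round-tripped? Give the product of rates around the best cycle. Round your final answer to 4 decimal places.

1.0877

(1) 1.1404 × 1.1507 × 0.82885 = 1.08767
(2) 0.17133 × 1.8641 × 3.0634 = 0.97838
(3) 2.6489 × 0.60655 × 0.5607 = 0.90087
(4) 0.8417 × 0.95321 × 1.2761 = 1.02384
Highest is cycle (1) at 1.0877 (>1, arbitrage).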